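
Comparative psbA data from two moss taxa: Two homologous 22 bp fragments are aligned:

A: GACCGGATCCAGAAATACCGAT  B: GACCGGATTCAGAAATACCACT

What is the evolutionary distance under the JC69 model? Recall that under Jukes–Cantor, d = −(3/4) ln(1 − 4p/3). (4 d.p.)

0.1505

The sequences differ at 3 of 22 sites (9, 20, 21), so p = 3/22 ≈ 0.136364.
d = −(3/4) ln(1 − 4p/3) = −0.75 ln(1 − 0.181819) = −0.75 ln(0.818181)
  = −0.75 × (-0.200672) = 0.150504 substitutions/site.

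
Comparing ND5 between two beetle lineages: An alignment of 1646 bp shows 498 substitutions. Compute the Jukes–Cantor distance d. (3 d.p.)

p = 498/1646 ≈ 0.302552.
d = −(3/4) ln(1 − 4p/3) = −0.75 ln(1 − 0.403403) = −0.75 ln(0.596597)
  = −0.75 × (-0.516513) = 0.387385 substitutions/site.

0.387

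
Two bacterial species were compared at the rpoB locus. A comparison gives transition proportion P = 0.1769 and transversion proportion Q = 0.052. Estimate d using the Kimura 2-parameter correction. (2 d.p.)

0.29

Under the Kimura two-parameter model, d = −½ ln(1 − 2P − Q) − ¼ ln(1 − 2Q).
1 − 2P − Q = 0.5942, giving −½ ln(0.5942) = 0.260270.
1 − 2Q = 0.896, giving −¼ ln(0.896) = 0.027454.
d = 0.260270 + 0.027454 = 0.287724.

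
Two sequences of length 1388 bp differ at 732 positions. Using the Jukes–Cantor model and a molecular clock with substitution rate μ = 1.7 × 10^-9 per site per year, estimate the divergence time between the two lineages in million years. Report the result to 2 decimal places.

p = 732/1388 ≈ 0.527378.
d = −(3/4) ln(1 − 4p/3) = −0.75 ln(1 − 0.703171) = −0.75 ln(0.296829)
  = −0.75 × (-1.214599) = 0.910949 substitutions/site.
Under a molecular clock d = 2μt, so t = d/(2μ) = 0.910949 / (2 × 1.7 × 10^-9) = 267.93 million years.

267.93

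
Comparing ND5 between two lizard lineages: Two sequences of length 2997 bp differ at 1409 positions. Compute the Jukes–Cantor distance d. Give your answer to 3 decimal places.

0.739

p = 1409/2997 ≈ 0.470137.
d = −(3/4) ln(1 − 4p/3) = −0.75 ln(1 − 0.626849) = −0.75 ln(0.373151)
  = −0.75 × (-0.985772) = 0.739329 substitutions/site.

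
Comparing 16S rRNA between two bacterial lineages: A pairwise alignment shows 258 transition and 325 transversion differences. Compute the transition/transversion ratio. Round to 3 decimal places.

0.794

R = 258/325 = 0.793846… ≈ 0.794 (to 3 d.p.).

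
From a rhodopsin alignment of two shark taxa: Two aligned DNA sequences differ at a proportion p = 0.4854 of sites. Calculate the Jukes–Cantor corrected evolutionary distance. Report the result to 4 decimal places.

0.7814

d = −(3/4) ln(1 − 4p/3) = −0.75 ln(1 − 0.6472) = −0.75 ln(0.3528)
  = −0.75 × (-1.041854) = 0.781391 substitutions/site.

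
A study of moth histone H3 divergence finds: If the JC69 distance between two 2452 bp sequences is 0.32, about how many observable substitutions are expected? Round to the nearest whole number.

Invert JC69: p = (3/4)(1 − e^(−4d/3)) = 0.75 × (1 − e^(-0.426667)) = 0.75 × (1 − 0.652681) = 0.260489.
Expected differing sites = pL ≈ 0.260489 × 2452 = 638.719028 ≈ 639.

639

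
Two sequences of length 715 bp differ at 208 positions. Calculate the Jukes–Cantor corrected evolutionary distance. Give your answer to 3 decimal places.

0.368

p = 208/715 ≈ 0.290909.
d = −(3/4) ln(1 − 4p/3) = −0.75 ln(1 − 0.387879) = −0.75 ln(0.612121)
  = −0.75 × (-0.490825) = 0.368119 substitutions/site.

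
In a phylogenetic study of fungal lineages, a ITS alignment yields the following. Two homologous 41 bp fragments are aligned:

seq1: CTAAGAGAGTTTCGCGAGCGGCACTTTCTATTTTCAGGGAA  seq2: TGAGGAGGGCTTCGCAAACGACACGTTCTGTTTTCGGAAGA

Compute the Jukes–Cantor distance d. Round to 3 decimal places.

0.456

The sequences differ at 14 of 41 sites, so p = 14/41 ≈ 0.341463.
d = −(3/4) ln(1 − 4p/3) = −0.75 ln(1 − 0.455284) = −0.75 ln(0.544716)
  = −0.75 × (-0.607491) = 0.455618 substitutions/site.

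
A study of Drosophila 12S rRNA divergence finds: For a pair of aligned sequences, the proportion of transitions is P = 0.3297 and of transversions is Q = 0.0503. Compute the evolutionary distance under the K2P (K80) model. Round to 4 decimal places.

0.6449

Under the Kimura two-parameter model, d = −½ ln(1 − 2P − Q) − ¼ ln(1 − 2Q).
1 − 2P − Q = 0.2903, giving −½ ln(0.2903) = 0.618420.
1 − 2Q = 0.8994, giving −¼ ln(0.8994) = 0.026507.
d = 0.618420 + 0.026507 = 0.644927.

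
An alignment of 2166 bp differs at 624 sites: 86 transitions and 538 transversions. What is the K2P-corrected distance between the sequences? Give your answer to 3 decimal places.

0.370

P = 86/2166 ≈ 0.039705 and Q = 538/2166 ≈ 0.248384.
Under the Kimura two-parameter model, d = −½ ln(1 − 2P − Q) − ¼ ln(1 − 2Q).
1 − 2P − Q = 0.672206, giving −½ ln(0.672206) = 0.198595.
1 − 2Q = 0.503232, giving −¼ ln(0.503232) = 0.171676.
d = 0.198595 + 0.171676 = 0.370271.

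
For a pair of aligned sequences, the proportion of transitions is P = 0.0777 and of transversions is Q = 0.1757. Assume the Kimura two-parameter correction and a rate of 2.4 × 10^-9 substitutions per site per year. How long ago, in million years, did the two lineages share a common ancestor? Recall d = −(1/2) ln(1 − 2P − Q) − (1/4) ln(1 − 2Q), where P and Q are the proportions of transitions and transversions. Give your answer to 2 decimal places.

Under the Kimura two-parameter model, d = −½ ln(1 − 2P − Q) − ¼ ln(1 − 2Q).
1 − 2P − Q = 0.6689, giving −½ ln(0.6689) = 0.201060.
1 − 2Q = 0.6486, giving −¼ ln(0.6486) = 0.108235.
d = 0.201060 + 0.108235 = 0.309295.
Under a molecular clock d = 2μt, so t = d/(2μ) = 0.309295 / (2 × 2.4 × 10^-9) = 64.44 million years.

64.44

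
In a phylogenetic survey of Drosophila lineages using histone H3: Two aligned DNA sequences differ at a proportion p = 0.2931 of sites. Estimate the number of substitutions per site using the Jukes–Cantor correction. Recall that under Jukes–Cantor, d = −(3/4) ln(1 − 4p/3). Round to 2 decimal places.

d = −(3/4) ln(1 − 4p/3) = −0.75 ln(1 − 0.3908) = −0.75 ln(0.6092)
  = −0.75 × (-0.495609) = 0.371707 substitutions/site.

0.37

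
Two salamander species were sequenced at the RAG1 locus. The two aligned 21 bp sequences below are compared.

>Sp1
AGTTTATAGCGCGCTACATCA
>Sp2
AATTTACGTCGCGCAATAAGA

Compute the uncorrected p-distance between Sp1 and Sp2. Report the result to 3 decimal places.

0.381

The sequences differ at 8 of 21 positions (sites 2, 7, 8, 9, 15, 17, 19, 20).
p = 8/21 = 0.380952… ≈ 0.381 (to 3 d.p.).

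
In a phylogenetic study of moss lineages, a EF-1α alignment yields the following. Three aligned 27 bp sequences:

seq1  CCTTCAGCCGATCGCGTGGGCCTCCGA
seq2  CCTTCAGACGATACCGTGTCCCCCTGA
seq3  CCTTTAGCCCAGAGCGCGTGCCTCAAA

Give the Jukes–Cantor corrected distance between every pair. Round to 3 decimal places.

d(seq1,seq2) = 0.318, d(seq1,seq3) = 0.377, d(seq2,seq3) = 0.511

seq1–seq2: 7/27 sites differ → p ≈ 0.259259, d = −0.75 ln(1 − 0.345679) = 0.318118 ≈ 0.318.
seq1–seq3: 8/27 sites differ → p ≈ 0.296296, d = −0.75 ln(1 − 0.395061) = 0.376971 ≈ 0.377.
seq2–seq3: 10/27 sites differ → p ≈ 0.37037, d = −0.75 ln(1 − 0.493827) = 0.510658 ≈ 0.511.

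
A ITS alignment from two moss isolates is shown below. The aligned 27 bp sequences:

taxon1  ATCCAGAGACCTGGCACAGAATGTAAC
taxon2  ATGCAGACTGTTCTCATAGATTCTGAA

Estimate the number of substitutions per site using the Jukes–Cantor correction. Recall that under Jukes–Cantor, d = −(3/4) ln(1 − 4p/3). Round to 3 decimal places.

The sequences differ at 12 of 27 sites, so p = 12/27 ≈ 0.444444.
d = −(3/4) ln(1 − 4p/3) = −0.75 ln(1 − 0.592592) = −0.75 ln(0.407408)
  = −0.75 × (-0.897940) = 0.673455 substitutions/site.

0.673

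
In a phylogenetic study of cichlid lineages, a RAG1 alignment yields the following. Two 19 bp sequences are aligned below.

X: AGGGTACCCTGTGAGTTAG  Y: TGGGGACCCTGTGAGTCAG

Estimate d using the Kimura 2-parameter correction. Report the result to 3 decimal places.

Of 19 sites, 1 differences are transitions and 2 are transversions, so P = 1/19 ≈ 0.052632 and Q = 2/19 ≈ 0.105263.
Under the Kimura two-parameter model, d = −½ ln(1 − 2P − Q) − ¼ ln(1 − 2Q).
1 − 2P − Q = 0.789473, giving −½ ln(0.789473) = 0.118195.
1 − 2Q = 0.789474, giving −¼ ln(0.789474) = 0.059097.
d = 0.118195 + 0.059097 = 0.177292.

0.177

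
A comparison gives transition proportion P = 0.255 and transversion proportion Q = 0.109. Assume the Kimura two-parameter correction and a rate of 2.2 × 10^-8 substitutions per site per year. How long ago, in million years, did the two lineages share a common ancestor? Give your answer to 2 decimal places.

12.36

Under the Kimura two-parameter model, d = −½ ln(1 − 2P − Q) − ¼ ln(1 − 2Q).
1 − 2P − Q = 0.381, giving −½ ln(0.381) = 0.482478.
1 − 2Q = 0.782, giving −¼ ln(0.782) = 0.061475.
d = 0.482478 + 0.061475 = 0.543953.
Under a molecular clock d = 2μt, so t = d/(2μ) = 0.543953 / (2 × 2.2 × 10^-8) = 12.36 million years.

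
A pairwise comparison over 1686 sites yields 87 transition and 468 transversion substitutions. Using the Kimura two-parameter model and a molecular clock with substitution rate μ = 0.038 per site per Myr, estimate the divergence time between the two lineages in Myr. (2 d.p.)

5.82

P = 87/1686 ≈ 0.051601 and Q = 468/1686 ≈ 0.27758.
Under the Kimura two-parameter model, d = −½ ln(1 − 2P − Q) − ¼ ln(1 − 2Q).
1 − 2P − Q = 0.619218, giving −½ ln(0.619218) = 0.239649.
1 − 2Q = 0.44484, giving −¼ ln(0.44484) = 0.202510.
d = 0.239649 + 0.202510 = 0.442159.
Under a molecular clock d = 2μt, so t = d/(2μ) = 0.442159 / (2 × 0.038) = 5.82 Myr.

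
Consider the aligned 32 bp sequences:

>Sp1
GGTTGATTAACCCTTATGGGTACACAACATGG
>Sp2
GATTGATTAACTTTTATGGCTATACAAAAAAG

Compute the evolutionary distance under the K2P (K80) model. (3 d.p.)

Of 32 sites, 5 differences are transitions and 3 are transversions, so P = 5/32 = 0.15625 and Q = 3/32 = 0.09375.
Under the Kimura two-parameter model, d = −½ ln(1 − 2P − Q) − ¼ ln(1 − 2Q).
1 − 2P − Q = 0.59375, giving −½ ln(0.59375) = 0.260648.
1 − 2Q = 0.8125, giving −¼ ln(0.8125) = 0.051910.
d = 0.260648 + 0.051910 = 0.312558.

0.313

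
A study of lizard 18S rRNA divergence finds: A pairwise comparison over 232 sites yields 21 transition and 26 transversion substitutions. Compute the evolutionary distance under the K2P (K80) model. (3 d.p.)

P = 21/232 ≈ 0.090517 and Q = 26/232 ≈ 0.112069.
Under the Kimura two-parameter model, d = −½ ln(1 − 2P − Q) − ¼ ln(1 − 2Q).
1 − 2P − Q = 0.706897, giving −½ ln(0.706897) = 0.173435.
1 − 2Q = 0.775862, giving −¼ ln(0.775862) = 0.063445.
d = 0.173435 + 0.063445 = 0.236880.

0.237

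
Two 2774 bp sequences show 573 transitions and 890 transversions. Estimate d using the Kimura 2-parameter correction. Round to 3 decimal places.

P = 573/2774 ≈ 0.206561 and Q = 890/2774 ≈ 0.320836.
Under the Kimura two-parameter model, d = −½ ln(1 − 2P − Q) − ¼ ln(1 − 2Q).
1 − 2P − Q = 0.266042, giving −½ ln(0.266042) = 0.662051.
1 − 2Q = 0.358328, giving −¼ ln(0.358328) = 0.256577.
d = 0.662051 + 0.256577 = 0.918628.

0.919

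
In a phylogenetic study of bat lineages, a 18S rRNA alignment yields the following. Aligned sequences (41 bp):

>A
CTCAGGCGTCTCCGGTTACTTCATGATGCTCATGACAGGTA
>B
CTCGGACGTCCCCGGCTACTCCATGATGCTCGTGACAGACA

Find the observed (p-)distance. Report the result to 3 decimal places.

0.195

The sequences differ at 8 of 41 positions (sites 4, 6, 11, 16, 21, 32, 39, 40).
p = 8/41 = 0.195121… ≈ 0.195 (to 3 d.p.).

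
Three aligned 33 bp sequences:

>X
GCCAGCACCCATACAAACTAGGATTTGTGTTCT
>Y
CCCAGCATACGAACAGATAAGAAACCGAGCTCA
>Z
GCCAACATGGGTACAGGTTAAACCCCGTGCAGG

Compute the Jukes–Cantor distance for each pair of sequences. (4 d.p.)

d(X,Y) = 0.6987, d(X,Z) = 0.9745, d(Y,Z) = 0.6254

X–Y: 15/33 sites differ → p ≈ 0.454545, d = −0.75 ln(1 − 0.60606) = 0.698667 ≈ 0.6987.
X–Z: 18/33 sites differ → p ≈ 0.545455, d = −0.75 ln(1 − 0.727273) = 0.974463 ≈ 0.9745.
Y–Z: 14/33 sites differ → p ≈ 0.424242, d = −0.75 ln(1 − 0.565656) = 0.625439 ≈ 0.6254.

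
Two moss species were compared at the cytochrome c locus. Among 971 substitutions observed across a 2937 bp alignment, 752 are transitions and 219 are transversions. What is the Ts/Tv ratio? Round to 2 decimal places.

R = 752/219 = 3.433789… ≈ 3.43 (to 2 d.p.).

3.43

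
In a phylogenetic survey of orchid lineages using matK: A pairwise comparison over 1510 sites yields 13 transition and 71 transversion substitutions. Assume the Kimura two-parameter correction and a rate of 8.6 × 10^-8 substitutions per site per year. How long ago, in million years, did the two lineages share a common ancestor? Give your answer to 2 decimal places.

0.34

P = 13/1510 ≈ 0.008609 and Q = 71/1510 ≈ 0.04702.
Under the Kimura two-parameter model, d = −½ ln(1 − 2P − Q) − ¼ ln(1 − 2Q).
1 − 2P − Q = 0.935762, giving −½ ln(0.935762) = 0.033197.
1 − 2Q = 0.90596, giving −¼ ln(0.90596) = 0.024690.
d = 0.033197 + 0.024690 = 0.057887.
Under a molecular clock d = 2μt, so t = d/(2μ) = 0.057887 / (2 × 8.6 × 10^-8) = 0.34 million years.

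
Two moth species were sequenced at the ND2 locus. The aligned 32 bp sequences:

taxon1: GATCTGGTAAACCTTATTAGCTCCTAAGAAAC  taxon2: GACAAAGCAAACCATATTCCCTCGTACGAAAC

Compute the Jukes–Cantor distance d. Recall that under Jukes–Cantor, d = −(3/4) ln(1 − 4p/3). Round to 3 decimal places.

The sequences differ at 10 of 32 sites (3, 4, 5, 6, 8, 14, 19, 20, 24, 27), so p = 10/32 = 0.3125.
d = −(3/4) ln(1 − 4p/3) = −0.75 ln(1 − 0.416667) = −0.75 ln(0.583333)
  = −0.75 × (-0.538997) = 0.404248 substitutions/site.

0.404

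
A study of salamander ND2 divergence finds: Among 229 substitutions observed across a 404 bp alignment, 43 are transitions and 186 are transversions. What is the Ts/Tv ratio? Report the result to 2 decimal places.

0.23

R = 43/186 = 0.231182… ≈ 0.23 (to 2 d.p.).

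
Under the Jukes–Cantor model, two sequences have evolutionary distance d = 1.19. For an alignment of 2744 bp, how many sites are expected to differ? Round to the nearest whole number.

Invert JC69: p = (3/4)(1 − e^(−4d/3)) = 0.75 × (1 − e^(-1.586667)) = 0.75 × (1 − 0.204606) = 0.596546.
Expected differing sites = pL ≈ 0.596546 × 2744 = 1636.922224 ≈ 1637.

1637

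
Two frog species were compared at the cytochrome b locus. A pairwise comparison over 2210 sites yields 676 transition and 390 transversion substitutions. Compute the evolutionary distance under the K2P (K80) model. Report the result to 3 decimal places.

P = 676/2210 ≈ 0.305882 and Q = 390/2210 ≈ 0.176471.
Under the Kimura two-parameter model, d = −½ ln(1 − 2P − Q) − ¼ ln(1 − 2Q).
1 − 2P − Q = 0.211765, giving −½ ln(0.211765) = 0.776139.
1 − 2Q = 0.647058, giving −¼ ln(0.647058) = 0.108830.
d = 0.776139 + 0.108830 = 0.884969.

0.885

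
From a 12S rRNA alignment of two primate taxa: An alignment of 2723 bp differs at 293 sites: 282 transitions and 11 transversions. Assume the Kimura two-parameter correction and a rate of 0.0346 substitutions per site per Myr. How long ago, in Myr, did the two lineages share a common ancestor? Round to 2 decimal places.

P = 282/2723 ≈ 0.103562 and Q = 11/2723 ≈ 0.00404.
Under the Kimura two-parameter model, d = −½ ln(1 − 2P − Q) − ¼ ln(1 − 2Q).
1 − 2P − Q = 0.788836, giving −½ ln(0.788836) = 0.118598.
1 − 2Q = 0.99192, giving −¼ ln(0.99192) = 0.002028.
d = 0.118598 + 0.002028 = 0.120626.
Under a molecular clock d = 2μt, so t = d/(2μ) = 0.120626 / (2 × 0.0346) = 1.74 Myr.

1.74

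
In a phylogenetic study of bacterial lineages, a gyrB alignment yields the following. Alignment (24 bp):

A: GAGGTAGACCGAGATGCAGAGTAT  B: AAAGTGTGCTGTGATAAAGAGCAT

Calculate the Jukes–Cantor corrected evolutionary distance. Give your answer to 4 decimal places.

The sequences differ at 10 of 24 sites (1, 3, 6, 7, 8, 10, 12, 16, 17, 22), so p = 10/24 ≈ 0.416667.
d = −(3/4) ln(1 − 4p/3) = −0.75 ln(1 − 0.555556) = −0.75 ln(0.444444)
  = −0.75 × (-0.810931) = 0.608198 substitutions/site.

0.6082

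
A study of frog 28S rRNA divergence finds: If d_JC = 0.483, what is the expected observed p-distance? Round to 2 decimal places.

p = (3/4)(1 − e^(−4d/3)) = 0.75 × (1 − e^(-0.644)) = 0.75 × (1 − 0.525187) = 0.356110.

0.36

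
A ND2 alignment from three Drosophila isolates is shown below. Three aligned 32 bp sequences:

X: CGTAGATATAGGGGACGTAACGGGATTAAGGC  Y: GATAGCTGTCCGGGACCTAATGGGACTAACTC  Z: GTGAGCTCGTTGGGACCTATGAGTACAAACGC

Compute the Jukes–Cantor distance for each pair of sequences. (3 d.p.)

X–Y: 11/32 sites differ → p = 0.34375, d = −0.75 ln(1 − 0.458333) = 0.459828 ≈ 0.460.
X–Z: 16/32 sites differ → p = 0.5, d = −0.75 ln(1 − 0.666667) = 0.823960 ≈ 0.824.
Y–Z: 12/32 sites differ → p = 0.375, d = −0.75 ln(1 − 0.5) = 0.519860 ≈ 0.520.

d(X,Y) = 0.460, d(X,Z) = 0.824, d(Y,Z) = 0.520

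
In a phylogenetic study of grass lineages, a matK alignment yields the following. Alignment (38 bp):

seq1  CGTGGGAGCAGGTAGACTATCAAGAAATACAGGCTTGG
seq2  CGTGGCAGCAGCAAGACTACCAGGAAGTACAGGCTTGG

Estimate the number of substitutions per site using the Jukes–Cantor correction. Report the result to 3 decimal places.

The sequences differ at 6 of 38 sites (6, 12, 13, 20, 23, 27), so p = 6/38 ≈ 0.157895.
d = −(3/4) ln(1 − 4p/3) = −0.75 ln(1 − 0.210527) = −0.75 ln(0.789473)
  = −0.75 × (-0.236390) = 0.177293 substitutions/site.

0.177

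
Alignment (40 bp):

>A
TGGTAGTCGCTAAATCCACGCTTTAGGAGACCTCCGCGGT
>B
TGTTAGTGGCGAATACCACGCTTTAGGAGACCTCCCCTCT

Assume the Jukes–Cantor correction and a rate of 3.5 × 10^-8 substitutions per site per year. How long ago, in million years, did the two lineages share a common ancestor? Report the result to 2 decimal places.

3.32

The sequences differ at 8 of 40 sites (3, 8, 11, 14, 15, 36, 38, 39), so p = 8/40 = 0.2.
d = −(3/4) ln(1 − 4p/3) = −0.75 ln(1 − 0.266667) = −0.75 ln(0.733333)
  = −0.75 × (-0.310155) = 0.232616 substitutions/site.
Under a molecular clock d = 2μt, so t = d/(2μ) = 0.232616 / (2 × 3.5 × 10^-8) = 3.32 million years.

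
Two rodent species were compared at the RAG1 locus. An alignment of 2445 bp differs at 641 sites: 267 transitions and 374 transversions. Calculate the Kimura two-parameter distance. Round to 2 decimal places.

P = 267/2445 ≈ 0.109202 and Q = 374/2445 ≈ 0.152965.
Under the Kimura two-parameter model, d = −½ ln(1 − 2P − Q) − ¼ ln(1 − 2Q).
1 − 2P − Q = 0.628631, giving −½ ln(0.628631) = 0.232105.
1 − 2Q = 0.69407, giving −¼ ln(0.69407) = 0.091296.
d = 0.232105 + 0.091296 = 0.323401.

0.32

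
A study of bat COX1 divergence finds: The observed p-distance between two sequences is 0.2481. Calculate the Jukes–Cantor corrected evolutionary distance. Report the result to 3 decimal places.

d = −(3/4) ln(1 − 4p/3) = −0.75 ln(1 − 0.3308) = −0.75 ln(0.6692)
  = −0.75 × (-0.401672) = 0.301254 substitutions/site.

0.301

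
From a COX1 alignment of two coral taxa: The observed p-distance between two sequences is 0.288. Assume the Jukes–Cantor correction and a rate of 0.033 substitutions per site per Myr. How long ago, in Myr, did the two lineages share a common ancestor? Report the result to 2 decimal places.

5.51

d = −(3/4) ln(1 − 4p/3) = −0.75 ln(1 − 0.384) = −0.75 ln(0.616)
  = −0.75 × (-0.484508) = 0.363381 substitutions/site.
Under a molecular clock d = 2μt, so t = d/(2μ) = 0.363381 / (2 × 0.033) = 5.51 Myr.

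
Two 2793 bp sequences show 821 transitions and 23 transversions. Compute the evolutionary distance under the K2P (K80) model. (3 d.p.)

P = 821/2793 ≈ 0.293949 and Q = 23/2793 ≈ 0.008235.
Under the Kimura two-parameter model, d = −½ ln(1 − 2P − Q) − ¼ ln(1 − 2Q).
1 − 2P − Q = 0.403867, giving −½ ln(0.403867) = 0.453335.
1 − 2Q = 0.98353, giving −¼ ln(0.98353) = 0.004152.
d = 0.453335 + 0.004152 = 0.457487.

0.457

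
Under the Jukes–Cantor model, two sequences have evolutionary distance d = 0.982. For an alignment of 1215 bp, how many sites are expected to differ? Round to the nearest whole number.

Invert JC69: p = (3/4)(1 − e^(−4d/3)) = 0.75 × (1 − e^(-1.309333)) = 0.75 × (1 − 0.270000) = 0.547500.
Expected differing sites = pL ≈ 0.547500 × 1215 = 665.2125 ≈ 665.

665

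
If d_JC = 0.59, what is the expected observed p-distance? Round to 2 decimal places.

p = (3/4)(1 − e^(−4d/3)) = 0.75 × (1 − e^(-0.786667)) = 0.75 × (1 − 0.455360) = 0.408480.

0.41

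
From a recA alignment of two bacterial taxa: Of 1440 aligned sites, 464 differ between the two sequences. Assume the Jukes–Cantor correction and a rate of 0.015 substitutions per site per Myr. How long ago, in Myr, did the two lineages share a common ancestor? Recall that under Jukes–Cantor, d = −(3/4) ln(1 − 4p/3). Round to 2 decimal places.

p = 464/1440 ≈ 0.322222.
d = −(3/4) ln(1 − 4p/3) = −0.75 ln(1 − 0.429629) = −0.75 ln(0.570371)
  = −0.75 × (-0.561468) = 0.421101 substitutions/site.
Under a molecular clock d = 2μt, so t = d/(2μ) = 0.421101 / (2 × 0.015) = 14.04 Myr.

14.04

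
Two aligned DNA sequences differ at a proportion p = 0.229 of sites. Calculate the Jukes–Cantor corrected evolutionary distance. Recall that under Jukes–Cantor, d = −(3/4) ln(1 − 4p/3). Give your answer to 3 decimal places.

d = −(3/4) ln(1 − 4p/3) = −0.75 ln(1 − 0.305333) = −0.75 ln(0.694667)
  = −0.75 × (-0.364323) = 0.273242 substitutions/site.

0.273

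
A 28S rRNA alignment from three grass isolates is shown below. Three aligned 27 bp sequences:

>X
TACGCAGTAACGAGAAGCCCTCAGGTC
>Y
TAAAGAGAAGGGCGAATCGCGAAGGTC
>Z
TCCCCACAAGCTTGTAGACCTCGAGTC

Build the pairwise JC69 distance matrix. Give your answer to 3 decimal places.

X–Y: 11/27 sites differ → p ≈ 0.407407, d = −0.75 ln(1 − 0.543209) = 0.587647 ≈ 0.588.
X–Z: 11/27 sites differ → p ≈ 0.407407, d = −0.75 ln(1 − 0.543209) = 0.587647 ≈ 0.588.
Y–Z: 16/27 sites differ → p ≈ 0.592593, d = −0.75 ln(1 − 0.790124) = 1.170929 ≈ 1.171.

d(X,Y) = 0.588, d(X,Z) = 0.588, d(Y,Z) = 1.171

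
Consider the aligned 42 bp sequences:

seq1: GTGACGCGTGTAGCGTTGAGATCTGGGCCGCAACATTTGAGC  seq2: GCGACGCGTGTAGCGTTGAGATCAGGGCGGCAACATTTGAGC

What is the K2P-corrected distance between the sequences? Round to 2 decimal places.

0.08

Of 42 sites, 1 differences are transitions and 2 are transversions, so P = 1/42 ≈ 0.02381 and Q = 2/42 ≈ 0.047619.
Under the Kimura two-parameter model, d = −½ ln(1 − 2P − Q) − ¼ ln(1 − 2Q).
1 − 2P − Q = 0.904761, giving −½ ln(0.904761) = 0.050042.
1 − 2Q = 0.904762, giving −¼ ln(0.904762) = 0.025021.
d = 0.050042 + 0.025021 = 0.075063.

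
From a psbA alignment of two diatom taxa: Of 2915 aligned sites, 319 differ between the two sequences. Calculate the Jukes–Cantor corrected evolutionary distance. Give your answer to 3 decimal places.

0.118

p = 319/2915 ≈ 0.109434.
d = −(3/4) ln(1 − 4p/3) = −0.75 ln(1 − 0.145912) = −0.75 ln(0.854088)
  = −0.75 × (-0.157721) = 0.118291 substitutions/site.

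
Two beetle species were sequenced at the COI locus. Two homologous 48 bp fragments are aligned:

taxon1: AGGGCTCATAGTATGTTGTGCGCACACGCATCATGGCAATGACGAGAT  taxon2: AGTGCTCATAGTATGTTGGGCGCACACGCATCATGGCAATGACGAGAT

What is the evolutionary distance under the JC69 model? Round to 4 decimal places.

0.0429

The sequences differ at 2 of 48 sites (3, 19), so p = 2/48 ≈ 0.041667.
d = −(3/4) ln(1 − 4p/3) = −0.75 ln(1 − 0.055556) = −0.75 ln(0.944444)
  = −0.75 × (-0.057159) = 0.042869 substitutions/site.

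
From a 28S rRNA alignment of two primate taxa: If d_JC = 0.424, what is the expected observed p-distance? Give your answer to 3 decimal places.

0.324

p = (3/4)(1 − e^(−4d/3)) = 0.75 × (1 − e^(-0.565333)) = 0.75 × (1 − 0.568171) = 0.323872.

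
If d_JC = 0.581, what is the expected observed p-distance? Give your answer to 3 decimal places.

p = (3/4)(1 − e^(−4d/3)) = 0.75 × (1 − e^(-0.774667)) = 0.75 × (1 − 0.460857) = 0.404357.

0.404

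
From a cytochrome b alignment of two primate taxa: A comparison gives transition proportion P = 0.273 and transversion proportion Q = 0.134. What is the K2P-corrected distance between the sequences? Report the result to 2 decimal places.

0.65

Under the Kimura two-parameter model, d = −½ ln(1 − 2P − Q) − ¼ ln(1 − 2Q).
1 − 2P − Q = 0.32, giving −½ ln(0.32) = 0.569717.
1 − 2Q = 0.732, giving −¼ ln(0.732) = 0.077994.
d = 0.569717 + 0.077994 = 0.647711.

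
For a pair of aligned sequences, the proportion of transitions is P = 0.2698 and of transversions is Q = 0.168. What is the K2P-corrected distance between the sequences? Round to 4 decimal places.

0.7172

Under the Kimura two-parameter model, d = −½ ln(1 − 2P − Q) − ¼ ln(1 − 2Q).
1 − 2P − Q = 0.2924, giving −½ ln(0.2924) = 0.614816.
1 − 2Q = 0.664, giving −¼ ln(0.664) = 0.102368.
d = 0.614816 + 0.102368 = 0.717184.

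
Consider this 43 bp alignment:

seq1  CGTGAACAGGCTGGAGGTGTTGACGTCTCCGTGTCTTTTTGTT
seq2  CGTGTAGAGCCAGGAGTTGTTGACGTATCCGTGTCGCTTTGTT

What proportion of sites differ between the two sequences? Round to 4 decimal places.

0.1860

The sequences differ at 8 of 43 positions (sites 5, 7, 10, 12, 17, 27, 36, 37).
p = 8/43 = 0.186046… ≈ 0.1860 (to 4 d.p.).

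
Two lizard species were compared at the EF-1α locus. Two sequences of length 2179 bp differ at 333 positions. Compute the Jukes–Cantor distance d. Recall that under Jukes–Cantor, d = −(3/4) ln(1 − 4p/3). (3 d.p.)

0.171

p = 333/2179 ≈ 0.152822.
d = −(3/4) ln(1 − 4p/3) = −0.75 ln(1 − 0.203763) = −0.75 ln(0.796237)
  = −0.75 × (-0.227858) = 0.170894 substitutions/site.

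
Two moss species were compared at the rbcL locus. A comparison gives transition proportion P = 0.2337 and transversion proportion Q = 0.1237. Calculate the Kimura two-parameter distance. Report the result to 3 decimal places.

0.518

Under the Kimura two-parameter model, d = −½ ln(1 − 2P − Q) − ¼ ln(1 − 2Q).
1 − 2P − Q = 0.4089, giving −½ ln(0.4089) = 0.447142.
1 − 2Q = 0.7526, giving −¼ ln(0.7526) = 0.071055.
d = 0.447142 + 0.071055 = 0.518197.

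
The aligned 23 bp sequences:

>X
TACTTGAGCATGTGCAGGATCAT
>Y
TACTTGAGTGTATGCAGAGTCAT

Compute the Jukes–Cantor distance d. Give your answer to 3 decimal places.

0.257

The sequences differ at 5 of 23 sites (9, 10, 12, 18, 19), so p = 5/23 ≈ 0.217391.
d = −(3/4) ln(1 − 4p/3) = −0.75 ln(1 − 0.289855) = −0.75 ln(0.710145)
  = −0.75 × (-0.342286) = 0.256715 substitutions/site.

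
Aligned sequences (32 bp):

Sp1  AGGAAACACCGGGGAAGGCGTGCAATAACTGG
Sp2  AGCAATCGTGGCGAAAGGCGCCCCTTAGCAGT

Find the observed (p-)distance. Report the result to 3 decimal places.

0.438

The sequences differ at 14 of 32 positions.
p = 14/32 = 0.4375 ≈ 0.438 (to 3 d.p.).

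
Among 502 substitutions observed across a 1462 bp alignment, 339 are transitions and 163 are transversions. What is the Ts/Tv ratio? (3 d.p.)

R = 339/163 = 2.079754… ≈ 2.080 (to 3 d.p.).

2.080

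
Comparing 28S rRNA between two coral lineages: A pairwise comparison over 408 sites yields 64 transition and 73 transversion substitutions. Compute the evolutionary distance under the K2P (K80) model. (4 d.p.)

0.4500

P = 64/408 ≈ 0.156863 and Q = 73/408 ≈ 0.178922.
Under the Kimura two-parameter model, d = −½ ln(1 − 2P − Q) − ¼ ln(1 − 2Q).
1 − 2P − Q = 0.507352, giving −½ ln(0.507352) = 0.339275.
1 − 2Q = 0.642156, giving −¼ ln(0.642156) = 0.110731.
d = 0.339275 + 0.110731 = 0.450006.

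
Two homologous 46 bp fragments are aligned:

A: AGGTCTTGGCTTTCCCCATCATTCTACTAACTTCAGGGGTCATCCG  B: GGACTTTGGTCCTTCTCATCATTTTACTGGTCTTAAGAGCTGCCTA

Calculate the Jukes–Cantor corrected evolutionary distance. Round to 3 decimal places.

0.824

The sequences differ at 23 of 46 sites, so p = 23/46 = 0.5.
d = −(3/4) ln(1 − 4p/3) = −0.75 ln(1 − 0.666667) = −0.75 ln(0.333333)
  = −0.75 × (-1.098613) = 0.823960 substitutions/site.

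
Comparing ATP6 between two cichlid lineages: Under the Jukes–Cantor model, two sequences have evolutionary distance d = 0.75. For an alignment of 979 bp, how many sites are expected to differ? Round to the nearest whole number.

Invert JC69: p = (3/4)(1 − e^(−4d/3)) = 0.75 × (1 − e^(-1)) = 0.75 × (1 − 0.367879) = 0.474091.
Expected differing sites = pL ≈ 0.474091 × 979 = 464.135089 ≈ 464.

464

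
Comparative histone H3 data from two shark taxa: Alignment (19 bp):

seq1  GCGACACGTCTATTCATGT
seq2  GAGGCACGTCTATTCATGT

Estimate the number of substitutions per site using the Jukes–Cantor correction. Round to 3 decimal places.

0.113

The sequences differ at 2 of 19 sites (2, 4), so p = 2/19 ≈ 0.105263.
d = −(3/4) ln(1 − 4p/3) = −0.75 ln(1 − 0.140351) = −0.75 ln(0.859649)
  = −0.75 × (-0.151231) = 0.113423 substitutions/site.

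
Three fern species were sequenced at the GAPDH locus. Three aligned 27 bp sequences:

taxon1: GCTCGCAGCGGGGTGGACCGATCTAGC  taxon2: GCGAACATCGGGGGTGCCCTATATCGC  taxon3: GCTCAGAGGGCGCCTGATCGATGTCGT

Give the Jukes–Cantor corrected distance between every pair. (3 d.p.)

d(taxon1,taxon2) = 0.511, d(taxon1,taxon3) = 0.588, d(taxon2,taxon3) = 0.770

taxon1–taxon2: 10/27 sites differ → p ≈ 0.37037, d = −0.75 ln(1 − 0.493827) = 0.510658 ≈ 0.511.
taxon1–taxon3: 11/27 sites differ → p ≈ 0.407407, d = −0.75 ln(1 − 0.543209) = 0.587647 ≈ 0.588.
taxon2–taxon3: 13/27 sites differ → p ≈ 0.481481, d = −0.75 ln(1 − 0.641975) = 0.770364 ≈ 0.770.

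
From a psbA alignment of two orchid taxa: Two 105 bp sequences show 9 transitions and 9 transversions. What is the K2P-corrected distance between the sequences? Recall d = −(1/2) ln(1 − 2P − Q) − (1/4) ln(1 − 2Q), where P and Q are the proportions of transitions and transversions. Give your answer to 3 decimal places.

P = 9/105 ≈ 0.085714 and Q = 9/105 ≈ 0.085714.
Under the Kimura two-parameter model, d = −½ ln(1 − 2P − Q) − ¼ ln(1 − 2Q).
1 − 2P − Q = 0.742858, giving −½ ln(0.742858) = 0.148625.
1 − 2Q = 0.828572, giving −¼ ln(0.828572) = 0.047013.
d = 0.148625 + 0.047013 = 0.195638.

0.196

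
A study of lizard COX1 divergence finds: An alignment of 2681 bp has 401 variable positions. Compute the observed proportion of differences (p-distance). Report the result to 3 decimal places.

p = 401/2681 = 0.149571… ≈ 0.150 (to 3 d.p.).

0.150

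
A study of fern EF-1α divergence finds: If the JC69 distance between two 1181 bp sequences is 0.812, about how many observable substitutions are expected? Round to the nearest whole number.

586

Invert JC69: p = (3/4)(1 − e^(−4d/3)) = 0.75 × (1 − e^(-1.082667)) = 0.75 × (1 − 0.338691) = 0.495982.
Expected differing sites = pL ≈ 0.495982 × 1181 = 585.754742 ≈ 586.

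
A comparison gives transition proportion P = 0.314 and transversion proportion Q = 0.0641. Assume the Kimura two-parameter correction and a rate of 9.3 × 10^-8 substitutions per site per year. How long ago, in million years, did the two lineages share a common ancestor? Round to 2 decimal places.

Under the Kimura two-parameter model, d = −½ ln(1 − 2P − Q) − ¼ ln(1 − 2Q).
1 − 2P − Q = 0.3079, giving −½ ln(0.3079) = 0.588990.
1 − 2Q = 0.8718, giving −¼ ln(0.8718) = 0.034299.
d = 0.588990 + 0.034299 = 0.623289.
Under a molecular clock d = 2μt, so t = d/(2μ) = 0.623289 / (2 × 9.3 × 10^-8) = 3.35 million years.

3.35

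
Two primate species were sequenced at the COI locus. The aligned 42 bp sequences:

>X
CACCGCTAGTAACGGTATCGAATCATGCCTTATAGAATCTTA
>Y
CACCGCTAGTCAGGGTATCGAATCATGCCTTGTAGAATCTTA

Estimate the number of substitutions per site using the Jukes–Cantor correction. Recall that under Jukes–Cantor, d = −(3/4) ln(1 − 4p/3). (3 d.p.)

0.075

The sequences differ at 3 of 42 sites (11, 13, 32), so p = 3/42 ≈ 0.071429.
d = −(3/4) ln(1 − 4p/3) = −0.75 ln(1 − 0.095239) = −0.75 ln(0.904761)
  = −0.75 × (-0.100084) = 0.075063 substitutions/site.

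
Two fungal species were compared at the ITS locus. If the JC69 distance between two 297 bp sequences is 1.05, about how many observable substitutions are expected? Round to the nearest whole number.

168

Invert JC69: p = (3/4)(1 − e^(−4d/3)) = 0.75 × (1 − e^(-1.4)) = 0.75 × (1 − 0.246597) = 0.565052.
Expected differing sites = pL ≈ 0.565052 × 297 = 167.820444 ≈ 168.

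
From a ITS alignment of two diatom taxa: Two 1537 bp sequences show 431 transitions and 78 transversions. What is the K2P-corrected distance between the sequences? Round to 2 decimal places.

P = 431/1537 ≈ 0.280416 and Q = 78/1537 ≈ 0.050748.
Under the Kimura two-parameter model, d = −½ ln(1 − 2P − Q) − ¼ ln(1 − 2Q).
1 − 2P − Q = 0.38842, giving −½ ln(0.38842) = 0.472834.
1 − 2Q = 0.898504, giving −¼ ln(0.898504) = 0.026756.
d = 0.472834 + 0.026756 = 0.499590.

0.50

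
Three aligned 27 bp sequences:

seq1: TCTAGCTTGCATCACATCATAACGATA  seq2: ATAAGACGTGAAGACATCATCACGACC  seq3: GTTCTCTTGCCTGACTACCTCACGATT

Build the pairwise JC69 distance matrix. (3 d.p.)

d(seq1,seq2) = 0.770, d(seq1,seq3) = 0.588, d(seq2,seq3) = 1.171

seq1–seq2: 13/27 sites differ → p ≈ 0.481481, d = −0.75 ln(1 − 0.641975) = 0.770364 ≈ 0.770.
seq1–seq3: 11/27 sites differ → p ≈ 0.407407, d = −0.75 ln(1 − 0.543209) = 0.587647 ≈ 0.588.
seq2–seq3: 16/27 sites differ → p ≈ 0.592593, d = −0.75 ln(1 − 0.790124) = 1.170929 ≈ 1.171.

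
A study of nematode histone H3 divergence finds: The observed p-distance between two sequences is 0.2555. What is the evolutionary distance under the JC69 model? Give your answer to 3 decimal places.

d = −(3/4) ln(1 − 4p/3) = −0.75 ln(1 − 0.340667) = −0.75 ln(0.659333)
  = −0.75 × (-0.416527) = 0.312395 substitutions/site.

0.312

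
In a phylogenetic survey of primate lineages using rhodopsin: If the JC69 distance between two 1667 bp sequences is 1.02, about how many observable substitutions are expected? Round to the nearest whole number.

Invert JC69: p = (3/4)(1 − e^(−4d/3)) = 0.75 × (1 − e^(-1.36)) = 0.75 × (1 − 0.256661) = 0.557504.
Expected differing sites = pL ≈ 0.557504 × 1667 = 929.359168 ≈ 929.

929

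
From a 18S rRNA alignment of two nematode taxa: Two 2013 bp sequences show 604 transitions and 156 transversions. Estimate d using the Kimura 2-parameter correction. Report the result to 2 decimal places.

0.61

P = 604/2013 ≈ 0.30005 and Q = 156/2013 ≈ 0.077496.
Under the Kimura two-parameter model, d = −½ ln(1 − 2P − Q) − ¼ ln(1 − 2Q).
1 − 2P − Q = 0.322404, giving −½ ln(0.322404) = 0.565975.
1 − 2Q = 0.845008, giving −¼ ln(0.845008) = 0.042102.
d = 0.565975 + 0.042102 = 0.608077.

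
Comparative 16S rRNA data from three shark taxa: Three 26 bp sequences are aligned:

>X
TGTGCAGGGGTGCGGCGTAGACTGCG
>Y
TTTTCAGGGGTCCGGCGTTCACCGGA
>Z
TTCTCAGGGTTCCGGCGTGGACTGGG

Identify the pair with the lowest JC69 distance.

X–Y: 8/26 differ, p = 0.308, d = 0.396.
X–Z: 7/26 differ, p = 0.269, d = 0.334.
Y–Z: 6/26 differ, p = 0.231, d = 0.276.
The smallest distance is between Y and Z.

Y and Z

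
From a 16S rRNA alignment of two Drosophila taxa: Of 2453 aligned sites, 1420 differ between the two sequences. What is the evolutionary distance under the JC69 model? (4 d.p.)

1.1083

p = 1420/2453 ≈ 0.578883.
d = −(3/4) ln(1 − 4p/3) = −0.75 ln(1 − 0.771844) = −0.75 ln(0.228156)
  = −0.75 × (-1.477726) = 1.108295 substitutions/site.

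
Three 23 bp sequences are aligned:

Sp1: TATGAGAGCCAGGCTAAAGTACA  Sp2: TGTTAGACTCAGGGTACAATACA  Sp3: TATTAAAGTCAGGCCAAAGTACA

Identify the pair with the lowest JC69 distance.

Sp1–Sp2: 7/23 differ, p = 0.304, d = 0.390.
Sp1–Sp3: 4/23 differ, p = 0.174, d = 0.198.
Sp2–Sp3: 7/23 differ, p = 0.304, d = 0.390.
The smallest distance is between Sp1 and Sp3.

Sp1 and Sp3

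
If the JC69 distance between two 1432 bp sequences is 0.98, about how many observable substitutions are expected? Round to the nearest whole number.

783

Invert JC69: p = (3/4)(1 − e^(−4d/3)) = 0.75 × (1 − e^(-1.306667)) = 0.75 × (1 − 0.270721) = 0.546959.
Expected differing sites = pL ≈ 0.546959 × 1432 = 783.245288 ≈ 783.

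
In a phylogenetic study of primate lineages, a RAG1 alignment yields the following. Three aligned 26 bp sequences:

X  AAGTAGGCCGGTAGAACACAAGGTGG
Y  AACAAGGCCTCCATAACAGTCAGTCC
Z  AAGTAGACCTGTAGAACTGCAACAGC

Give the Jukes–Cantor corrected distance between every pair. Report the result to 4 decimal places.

X–Y: 12/26 sites differ → p ≈ 0.461538, d = −0.75 ln(1 − 0.615384) = 0.716632 ≈ 0.7166.
X–Z: 9/26 sites differ → p ≈ 0.346154, d = −0.75 ln(1 − 0.461539) = 0.464280 ≈ 0.4643.
Y–Z: 12/26 sites differ → p ≈ 0.461538, d = −0.75 ln(1 − 0.615384) = 0.716632 ≈ 0.7166.

d(X,Y) = 0.7166, d(X,Z) = 0.4643, d(Y,Z) = 0.7166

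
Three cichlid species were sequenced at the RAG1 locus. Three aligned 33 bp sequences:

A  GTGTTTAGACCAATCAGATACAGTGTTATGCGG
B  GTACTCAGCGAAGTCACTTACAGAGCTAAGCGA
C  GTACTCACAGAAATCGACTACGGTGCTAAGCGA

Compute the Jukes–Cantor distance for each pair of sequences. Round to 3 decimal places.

A–B: 13/33 sites differ → p ≈ 0.393939, d = −0.75 ln(1 − 0.525252) = 0.558728 ≈ 0.559.
A–C: 13/33 sites differ → p ≈ 0.393939, d = −0.75 ln(1 − 0.525252) = 0.558728 ≈ 0.559.
B–C: 8/33 sites differ → p ≈ 0.242424, d = −0.75 ln(1 − 0.323232) = 0.292820 ≈ 0.293.

d(A,B) = 0.559, d(A,C) = 0.559, d(B,C) = 0.293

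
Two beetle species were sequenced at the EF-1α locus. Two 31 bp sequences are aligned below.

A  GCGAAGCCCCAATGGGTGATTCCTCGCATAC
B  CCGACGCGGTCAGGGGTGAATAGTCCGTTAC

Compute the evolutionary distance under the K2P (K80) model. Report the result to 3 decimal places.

0.672

Of 31 sites, 1 differences are transitions and 12 are transversions, so P = 1/31 ≈ 0.032258 and Q = 12/31 ≈ 0.387097.
Under the Kimura two-parameter model, d = −½ ln(1 − 2P − Q) − ¼ ln(1 − 2Q).
1 − 2P − Q = 0.548387, giving −½ ln(0.548387) = 0.300387.
1 − 2Q = 0.225806, giving −¼ ln(0.225806) = 0.372020.
d = 0.300387 + 0.372020 = 0.672407.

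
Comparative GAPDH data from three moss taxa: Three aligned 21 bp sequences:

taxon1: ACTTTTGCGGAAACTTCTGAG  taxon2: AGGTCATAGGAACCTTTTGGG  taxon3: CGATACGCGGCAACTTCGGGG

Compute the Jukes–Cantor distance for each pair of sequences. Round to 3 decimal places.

d(taxon1,taxon2) = 0.635, d(taxon1,taxon3) = 0.532, d(taxon2,taxon3) = 0.756

taxon1–taxon2: 9/21 sites differ → p ≈ 0.428571, d = −0.75 ln(1 − 0.571428) = 0.635472 ≈ 0.635.
taxon1–taxon3: 8/21 sites differ → p ≈ 0.380952, d = −0.75 ln(1 − 0.507936) = 0.531860 ≈ 0.532.
taxon2–taxon3: 10/21 sites differ → p ≈ 0.47619, d = −0.75 ln(1 − 0.63492) = 0.755729 ≈ 0.756.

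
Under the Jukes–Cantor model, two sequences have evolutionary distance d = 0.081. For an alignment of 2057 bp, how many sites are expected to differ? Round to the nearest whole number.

Invert JC69: p = (3/4)(1 − e^(−4d/3)) = 0.75 × (1 − e^(-0.108)) = 0.75 × (1 − 0.897628) = 0.076779.
Expected differing sites = pL ≈ 0.076779 × 2057 = 157.934403 ≈ 158.

158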